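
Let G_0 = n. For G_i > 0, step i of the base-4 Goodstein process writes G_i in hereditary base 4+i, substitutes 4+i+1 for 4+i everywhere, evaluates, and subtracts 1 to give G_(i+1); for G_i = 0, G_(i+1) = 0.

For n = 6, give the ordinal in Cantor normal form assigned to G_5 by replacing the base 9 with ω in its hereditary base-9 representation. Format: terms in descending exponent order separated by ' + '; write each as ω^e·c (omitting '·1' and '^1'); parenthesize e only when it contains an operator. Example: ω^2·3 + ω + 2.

base 4: 6 = 4 + 2; at 5: 5 + 2 = 7; next = 6
base 5: 6 = 5 + 1; at 6: 6 + 1 = 7; next = 6
base 6: 6 = 6; at 7: 7 = 7; next = 6
base 7: 6 = 6; at 8: 6 = 6; next = 5
base 8: 5 = 5; at 9: 5 = 5; next = 4
base 9: 4 = 4; at 10: 4 = 4; next = 3

4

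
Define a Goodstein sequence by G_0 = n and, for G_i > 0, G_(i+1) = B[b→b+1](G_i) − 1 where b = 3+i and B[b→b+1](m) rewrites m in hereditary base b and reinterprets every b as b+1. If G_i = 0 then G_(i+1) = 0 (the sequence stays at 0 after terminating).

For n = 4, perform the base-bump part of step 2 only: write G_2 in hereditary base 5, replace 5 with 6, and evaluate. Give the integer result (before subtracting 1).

[0] 4 ≡ 3 + 1 (base 3). Lift 4: 5. −1: 4.
[1] 4 ≡ 4 (base 4). Lift 5: 5. −1: 4.
[2] 4 ≡ 4 (base 5). Lift 6: 4. −1: 3.

4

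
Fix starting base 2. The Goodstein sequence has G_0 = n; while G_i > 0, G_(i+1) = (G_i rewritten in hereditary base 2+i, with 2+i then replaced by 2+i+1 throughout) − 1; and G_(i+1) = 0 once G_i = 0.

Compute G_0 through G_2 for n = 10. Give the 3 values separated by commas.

10, 83, 1025

i=0: 10 = 2^(2 + 1) + 2 (b=2); 2→3: 3^(3 + 1) + 3 = 84; 84−1 = 83
i=1: 83 = 3^(3 + 1) + 2 (b=3); 3→4: 4^(4 + 1) + 2 = 1026; 1026−1 = 1025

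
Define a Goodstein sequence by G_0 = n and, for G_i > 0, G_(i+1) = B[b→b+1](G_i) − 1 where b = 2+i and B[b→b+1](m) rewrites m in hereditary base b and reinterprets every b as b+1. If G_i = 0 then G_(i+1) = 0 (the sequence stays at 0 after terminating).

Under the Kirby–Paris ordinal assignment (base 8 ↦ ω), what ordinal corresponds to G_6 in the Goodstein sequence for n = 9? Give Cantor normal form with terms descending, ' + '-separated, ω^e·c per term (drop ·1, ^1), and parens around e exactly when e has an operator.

ω^ω·3 + ω^3·3 + ω^2·3 + ω·2 + 7

step 0: 9 = 2^(2 + 1) + 1; sub 3 for 2: 3^(3 + 1) + 1; = 82; G_1 = 82−1 = 81
step 1: 81 = 3^(3 + 1); sub 4 for 3: 4^(4 + 1); = 1024; G_2 = 1024−1 = 1023
step 2: 1023 = 3·4^4 + 3·4^3 + 3·4^2 + 3·4 + 3; sub 5 for 4: 3·5^5 + 3·5^3 + 3·5^2 + 3·5 + 3; = 9843; G_3 = 9843−1 = 9842
step 3: 9842 = 3·5^5 + 3·5^3 + 3·5^2 + 3·5 + 2; sub 6 for 5: 3·6^6 + 3·6^3 + 3·6^2 + 3·6 + 2; = 140744; G_4 = 140744−1 = 140743
step 4: 140743 = 3·6^6 + 3·6^3 + 3·6^2 + 3·6 + 1; sub 7 for 6: 3·7^7 + 3·7^3 + 3·7^2 + 3·7 + 1; = 2471827; G_5 = 2471827−1 = 2471826
step 5: 2471826 = 3·7^7 + 3·7^3 + 3·7^2 + 3·7; sub 8 for 7: 3·8^8 + 3·8^3 + 3·8^2 + 3·8; = 50333400; G_6 = 50333400−1 = 50333399
step 6: 50333399 = 3·8^8 + 3·8^3 + 3·8^2 + 2·8 + 7; sub 9 for 8: 3·9^9 + 3·9^3 + 3·9^2 + 2·9 + 7; = 1162263922; G_7 = 1162263922−1 = 1162263921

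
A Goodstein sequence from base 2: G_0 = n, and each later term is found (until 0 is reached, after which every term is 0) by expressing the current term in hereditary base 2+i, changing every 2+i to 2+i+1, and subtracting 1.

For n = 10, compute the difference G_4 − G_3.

264310

(0) 10|_2 = 2^(2 + 1) + 2 ↦ 3^(3 + 1) + 3|_3 = 84 ⇒ 83
(1) 83|_3 = 3^(3 + 1) + 2 ↦ 4^(4 + 1) + 2|_4 = 1026 ⇒ 1025
(2) 1025|_4 = 4^(4 + 1) + 1 ↦ 5^(5 + 1) + 1|_5 = 15626 ⇒ 15625
(3) 15625|_5 = 5^(5 + 1) ↦ 6^(6 + 1)|_6 = 279936 ⇒ 279935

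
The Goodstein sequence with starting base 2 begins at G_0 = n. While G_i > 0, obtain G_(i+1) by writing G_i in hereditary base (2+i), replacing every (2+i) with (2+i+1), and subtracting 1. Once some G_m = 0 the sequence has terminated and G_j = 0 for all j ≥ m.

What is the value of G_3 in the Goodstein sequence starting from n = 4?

i=0: 4 = 2^2 (b=2); 2→3: 3^3 = 27; 27−1 = 26
i=1: 26 = 2·3^2 + 2·3 + 2 (b=3); 3→4: 2·4^2 + 2·4 + 2 = 42; 42−1 = 41
i=2: 41 = 2·4^2 + 2·4 + 1 (b=4); 4→5: 2·5^2 + 2·5 + 1 = 61; 61−1 = 60
i=3: 60 = 2·5^2 + 2·5 (b=5); 5→6: 2·6^2 + 2·6 = 84; 84−1 = 83

60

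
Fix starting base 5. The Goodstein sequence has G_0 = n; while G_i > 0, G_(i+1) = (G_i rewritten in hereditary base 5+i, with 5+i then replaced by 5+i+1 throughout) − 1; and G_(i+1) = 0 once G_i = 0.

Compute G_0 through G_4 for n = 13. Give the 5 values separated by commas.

i=0: 13 = 2·5 + 3 (b=5); 5→6: 2·6 + 3 = 15; 15−1 = 14
i=1: 14 = 2·6 + 2 (b=6); 6→7: 2·7 + 2 = 16; 16−1 = 15
i=2: 15 = 2·7 + 1 (b=7); 7→8: 2·8 + 1 = 17; 17−1 = 16
i=3: 16 = 2·8 (b=8); 8→9: 2·9 = 18; 18−1 = 17

13, 14, 15, 16, 17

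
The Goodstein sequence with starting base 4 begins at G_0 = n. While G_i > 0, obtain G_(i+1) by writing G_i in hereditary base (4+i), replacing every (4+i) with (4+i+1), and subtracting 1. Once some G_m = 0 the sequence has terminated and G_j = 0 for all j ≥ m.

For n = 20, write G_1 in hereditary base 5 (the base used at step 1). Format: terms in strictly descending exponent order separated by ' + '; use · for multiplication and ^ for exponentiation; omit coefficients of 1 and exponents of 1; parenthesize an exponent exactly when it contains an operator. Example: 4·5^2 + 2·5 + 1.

[0] 20 ≡ 4^2 + 4 (base 4). Lift 5: 30. −1: 29.
[1] 29 ≡ 5^2 + 4 (base 5). Lift 6: 40. −1: 39.

5^2 + 4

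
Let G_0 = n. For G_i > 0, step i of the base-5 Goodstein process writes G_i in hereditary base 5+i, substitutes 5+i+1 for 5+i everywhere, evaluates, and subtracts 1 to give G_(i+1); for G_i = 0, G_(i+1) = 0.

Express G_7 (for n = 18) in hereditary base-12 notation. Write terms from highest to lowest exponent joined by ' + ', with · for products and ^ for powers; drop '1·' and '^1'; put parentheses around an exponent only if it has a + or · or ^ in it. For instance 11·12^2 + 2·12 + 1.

2·12 + 5

step 0: 18 = 3·5 + 3; sub 6 for 5: 3·6 + 3; = 21; G_1 = 21−1 = 20
step 1: 20 = 3·6 + 2; sub 7 for 6: 3·7 + 2; = 23; G_2 = 23−1 = 22
step 2: 22 = 3·7 + 1; sub 8 for 7: 3·8 + 1; = 25; G_3 = 25−1 = 24
step 3: 24 = 3·8; sub 9 for 8: 3·9; = 27; G_4 = 27−1 = 26
step 4: 26 = 2·9 + 8; sub 10 for 9: 2·10 + 8; = 28; G_5 = 28−1 = 27
step 5: 27 = 2·10 + 7; sub 11 for 10: 2·11 + 7; = 29; G_6 = 29−1 = 28
step 6: 28 = 2·11 + 6; sub 12 for 11: 2·12 + 6; = 30; G_7 = 30−1 = 29
step 7: 29 = 2·12 + 5; sub 13 for 12: 2·13 + 5; = 31; G_8 = 31−1 = 30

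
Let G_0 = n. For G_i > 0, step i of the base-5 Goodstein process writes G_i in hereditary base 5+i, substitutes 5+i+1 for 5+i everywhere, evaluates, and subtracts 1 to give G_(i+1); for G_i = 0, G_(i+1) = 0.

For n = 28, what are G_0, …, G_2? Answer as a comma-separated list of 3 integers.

[0] 28 ≡ 5^2 + 3 (base 5). Lift 6: 39. −1: 38.
[1] 38 ≡ 6^2 + 2 (base 6). Lift 7: 51. −1: 50.

28, 38, 50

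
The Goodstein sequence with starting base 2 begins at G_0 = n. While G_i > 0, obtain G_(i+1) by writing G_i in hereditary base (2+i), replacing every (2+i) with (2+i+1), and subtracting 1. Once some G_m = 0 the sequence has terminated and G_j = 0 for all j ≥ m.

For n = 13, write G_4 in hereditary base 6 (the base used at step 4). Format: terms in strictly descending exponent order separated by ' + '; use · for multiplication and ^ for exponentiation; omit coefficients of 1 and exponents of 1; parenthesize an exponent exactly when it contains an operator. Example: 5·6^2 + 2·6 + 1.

6^(6 + 1) + 3·6^3 + 3·6^2 + 3·6 + 1

G_0 = 13. HB_2(13) = 2^(2 + 1) + 2^2 + 1. Bump = 109. G_1 = 108.
G_1 = 108. HB_3(108) = 3^(3 + 1) + 3^3. Bump = 1280. G_2 = 1279.
G_2 = 1279. HB_4(1279) = 4^(4 + 1) + 3·4^3 + 3·4^2 + 3·4 + 3. Bump = 16093. G_3 = 16092.
G_3 = 16092. HB_5(16092) = 5^(5 + 1) + 3·5^3 + 3·5^2 + 3·5 + 2. Bump = 280712. G_4 = 280711.
G_4 = 280711. HB_6(280711) = 6^(6 + 1) + 3·6^3 + 3·6^2 + 3·6 + 1. Bump = 5765999. G_5 = 5765998.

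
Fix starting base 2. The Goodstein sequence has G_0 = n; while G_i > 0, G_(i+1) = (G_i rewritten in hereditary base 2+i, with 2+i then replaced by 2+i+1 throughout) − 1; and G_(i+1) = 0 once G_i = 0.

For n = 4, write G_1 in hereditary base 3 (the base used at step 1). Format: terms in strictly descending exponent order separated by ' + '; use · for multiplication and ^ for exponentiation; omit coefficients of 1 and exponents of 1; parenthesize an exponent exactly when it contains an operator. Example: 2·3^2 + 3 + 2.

[0] 4 ≡ 2^2 (base 2). Lift 3: 27. −1: 26.
[1] 26 ≡ 2·3^2 + 2·3 + 2 (base 3). Lift 4: 42. −1: 41.

2·3^2 + 2·3 + 2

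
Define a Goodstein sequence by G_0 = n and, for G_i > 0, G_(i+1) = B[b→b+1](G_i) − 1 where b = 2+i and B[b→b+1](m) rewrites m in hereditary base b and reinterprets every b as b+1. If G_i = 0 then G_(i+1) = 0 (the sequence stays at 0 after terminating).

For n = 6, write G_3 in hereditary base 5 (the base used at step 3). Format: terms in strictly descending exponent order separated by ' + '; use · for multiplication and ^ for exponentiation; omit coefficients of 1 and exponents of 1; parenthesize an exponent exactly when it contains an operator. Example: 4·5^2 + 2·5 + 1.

i=0: 6 = 2^2 + 2 (b=2); 2→3: 3^3 + 3 = 30; 30−1 = 29
i=1: 29 = 3^3 + 2 (b=3); 3→4: 4^4 + 2 = 258; 258−1 = 257
i=2: 257 = 4^4 + 1 (b=4); 4→5: 5^5 + 1 = 3126; 3126−1 = 3125
i=3: 3125 = 5^5 (b=5); 5→6: 6^6 = 46656; 46656−1 = 46655

5^5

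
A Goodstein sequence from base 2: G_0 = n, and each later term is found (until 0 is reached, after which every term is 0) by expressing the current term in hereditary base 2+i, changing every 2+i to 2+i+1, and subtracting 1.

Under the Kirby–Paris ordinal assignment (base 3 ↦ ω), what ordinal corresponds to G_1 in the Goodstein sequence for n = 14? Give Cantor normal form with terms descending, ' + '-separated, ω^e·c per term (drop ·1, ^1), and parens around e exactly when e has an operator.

ω^(ω + 1) + ω^ω + 2

step 0: 14 = 2^(2 + 1) + 2^2 + 2; sub 3 for 2: 3^(3 + 1) + 3^3 + 3; = 111; G_1 = 111−1 = 110
step 1: 110 = 3^(3 + 1) + 3^3 + 2; sub 4 for 3: 4^(4 + 1) + 4^4 + 2; = 1282; G_2 = 1282−1 = 1281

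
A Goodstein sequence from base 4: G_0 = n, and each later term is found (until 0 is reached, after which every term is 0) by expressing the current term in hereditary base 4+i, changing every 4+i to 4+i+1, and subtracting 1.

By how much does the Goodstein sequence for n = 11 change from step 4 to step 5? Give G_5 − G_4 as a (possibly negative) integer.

step 0: 11 = 2·4 + 3; sub 5 for 4: 2·5 + 3; = 13; G_1 = 13−1 = 12
step 1: 12 = 2·5 + 2; sub 6 for 5: 2·6 + 2; = 14; G_2 = 14−1 = 13
step 2: 13 = 2·6 + 1; sub 7 for 6: 2·7 + 1; = 15; G_3 = 15−1 = 14
step 3: 14 = 2·7; sub 8 for 7: 2·8; = 16; G_4 = 16−1 = 15
step 4: 15 = 8 + 7; sub 9 for 8: 9 + 7; = 16; G_5 = 16−1 = 15

0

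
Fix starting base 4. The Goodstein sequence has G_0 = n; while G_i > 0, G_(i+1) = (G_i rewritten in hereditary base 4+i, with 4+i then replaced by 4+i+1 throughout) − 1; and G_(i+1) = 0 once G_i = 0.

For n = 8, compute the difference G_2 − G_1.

0

G_0 = 8. HB_4(8) = 2·4. Bump = 10. G_1 = 9.
G_1 = 9. HB_5(9) = 5 + 4. Bump = 10. G_2 = 9.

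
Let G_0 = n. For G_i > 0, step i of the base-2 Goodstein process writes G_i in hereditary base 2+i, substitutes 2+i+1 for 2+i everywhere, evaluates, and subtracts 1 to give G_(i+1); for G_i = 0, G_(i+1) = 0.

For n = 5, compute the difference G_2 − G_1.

G_0 = 5. HB_2(5) = 2^2 + 1. Bump = 28. G_1 = 27.
G_1 = 27. HB_3(27) = 3^3. Bump = 256. G_2 = 255.

228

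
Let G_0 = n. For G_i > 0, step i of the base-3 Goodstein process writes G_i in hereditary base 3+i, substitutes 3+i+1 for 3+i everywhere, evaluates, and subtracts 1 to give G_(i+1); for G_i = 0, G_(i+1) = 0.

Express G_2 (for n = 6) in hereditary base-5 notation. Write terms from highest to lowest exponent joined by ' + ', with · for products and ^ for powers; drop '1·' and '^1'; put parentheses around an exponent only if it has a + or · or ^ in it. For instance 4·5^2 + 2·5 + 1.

5 + 2

base 3: 6 = 2·3; at 4: 2·4 = 8; next = 7
base 4: 7 = 4 + 3; at 5: 5 + 3 = 8; next = 7
base 5: 7 = 5 + 2; at 6: 6 + 2 = 8; next = 7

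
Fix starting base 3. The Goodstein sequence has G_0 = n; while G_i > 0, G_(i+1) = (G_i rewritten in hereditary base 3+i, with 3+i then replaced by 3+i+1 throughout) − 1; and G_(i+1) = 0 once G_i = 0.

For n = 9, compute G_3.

9 —HB3→ 3^2 —bump→ 4^2 = 16 —(−1)→ 15
15 —HB4→ 3·4 + 3 —bump→ 3·5 + 3 = 18 —(−1)→ 17
17 —HB5→ 3·5 + 2 —bump→ 3·6 + 2 = 20 —(−1)→ 19
19 —HB6→ 3·6 + 1 —bump→ 3·7 + 1 = 22 —(−1)→ 21

19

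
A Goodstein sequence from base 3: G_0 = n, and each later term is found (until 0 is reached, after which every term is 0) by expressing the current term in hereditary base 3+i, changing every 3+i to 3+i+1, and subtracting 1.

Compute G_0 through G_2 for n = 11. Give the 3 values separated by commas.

i=0: 11 = 3^2 + 2 (b=3); 3→4: 4^2 + 2 = 18; 18−1 = 17
i=1: 17 = 4^2 + 1 (b=4); 4→5: 5^2 + 1 = 26; 26−1 = 25

11, 17, 25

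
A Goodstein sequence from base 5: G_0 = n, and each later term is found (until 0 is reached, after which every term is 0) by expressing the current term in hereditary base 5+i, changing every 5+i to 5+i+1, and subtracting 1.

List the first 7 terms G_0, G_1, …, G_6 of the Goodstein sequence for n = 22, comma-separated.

base 5: 22 = 4·5 + 2; at 6: 4·6 + 2 = 26; next = 25
base 6: 25 = 4·6 + 1; at 7: 4·7 + 1 = 29; next = 28
base 7: 28 = 4·7; at 8: 4·8 = 32; next = 31
base 8: 31 = 3·8 + 7; at 9: 3·9 + 7 = 34; next = 33
base 9: 33 = 3·9 + 6; at 10: 3·10 + 6 = 36; next = 35
base 10: 35 = 3·10 + 5; at 11: 3·11 + 5 = 38; next = 37

22, 25, 28, 31, 33, 35, 37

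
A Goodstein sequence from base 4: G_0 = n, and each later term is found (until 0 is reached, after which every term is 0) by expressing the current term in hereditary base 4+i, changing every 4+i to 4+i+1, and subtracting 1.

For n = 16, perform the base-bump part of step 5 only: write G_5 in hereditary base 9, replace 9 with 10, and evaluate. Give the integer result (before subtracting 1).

40

G_0=16  [base 4] 4^2  →[4↦5]→  5^2 = 25  −1 ⇒ G_1=24
G_1=24  [base 5] 4·5 + 4  →[5↦6]→  4·6 + 4 = 28  −1 ⇒ G_2=27
G_2=27  [base 6] 4·6 + 3  →[6↦7]→  4·7 + 3 = 31  −1 ⇒ G_3=30
G_3=30  [base 7] 4·7 + 2  →[7↦8]→  4·8 + 2 = 34  −1 ⇒ G_4=33
G_4=33  [base 8] 4·8 + 1  →[8↦9]→  4·9 + 1 = 37  −1 ⇒ G_5=36
G_5=36  [base 9] 4·9  →[9↦10]→  4·10 = 40  −1 ⇒ G_6=39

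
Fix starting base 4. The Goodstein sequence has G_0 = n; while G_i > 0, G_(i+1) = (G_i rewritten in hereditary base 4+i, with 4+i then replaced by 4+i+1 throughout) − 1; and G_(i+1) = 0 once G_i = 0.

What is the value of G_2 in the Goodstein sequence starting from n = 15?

[0] 15 ≡ 3·4 + 3 (base 4). Lift 5: 18. −1: 17.
[1] 17 ≡ 3·5 + 2 (base 5). Lift 6: 20. −1: 19.
[2] 19 ≡ 3·6 + 1 (base 6). Lift 7: 22. −1: 21.

19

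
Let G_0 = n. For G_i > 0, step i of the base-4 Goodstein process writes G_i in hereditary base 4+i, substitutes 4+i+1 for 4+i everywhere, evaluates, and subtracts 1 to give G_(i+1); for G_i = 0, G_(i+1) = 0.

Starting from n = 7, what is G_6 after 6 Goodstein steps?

5

G_0 = 7. HB_4(7) = 4 + 3. Bump = 8. G_1 = 7.
G_1 = 7. HB_5(7) = 5 + 2. Bump = 8. G_2 = 7.
G_2 = 7. HB_6(7) = 6 + 1. Bump = 8. G_3 = 7.
G_3 = 7. HB_7(7) = 7. Bump = 8. G_4 = 7.
G_4 = 7. HB_8(7) = 7. Bump = 7. G_5 = 6.
G_5 = 6. HB_9(6) = 6. Bump = 6. G_6 = 5.
G_6 = 5. HB_10(5) = 5. Bump = 5. G_7 = 4.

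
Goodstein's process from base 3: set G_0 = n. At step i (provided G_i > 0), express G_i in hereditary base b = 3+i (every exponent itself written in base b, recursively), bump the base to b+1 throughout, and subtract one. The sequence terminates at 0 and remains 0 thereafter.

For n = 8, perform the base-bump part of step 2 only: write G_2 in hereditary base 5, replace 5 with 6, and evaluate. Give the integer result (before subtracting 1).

12

G_0=8  [base 3] 2·3 + 2  →[3↦4]→  2·4 + 2 = 10  −1 ⇒ G_1=9
G_1=9  [base 4] 2·4 + 1  →[4↦5]→  2·5 + 1 = 11  −1 ⇒ G_2=10
G_2=10  [base 5] 2·5  →[5↦6]→  2·6 = 12  −1 ⇒ G_3=11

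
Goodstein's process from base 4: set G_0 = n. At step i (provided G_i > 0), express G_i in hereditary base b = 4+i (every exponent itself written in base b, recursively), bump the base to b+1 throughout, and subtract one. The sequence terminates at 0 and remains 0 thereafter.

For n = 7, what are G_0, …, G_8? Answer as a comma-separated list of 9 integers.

G_0 = 7. HB_4(7) = 4 + 3. Bump = 8. G_1 = 7.
G_1 = 7. HB_5(7) = 5 + 2. Bump = 8. G_2 = 7.
G_2 = 7. HB_6(7) = 6 + 1. Bump = 8. G_3 = 7.
G_3 = 7. HB_7(7) = 7. Bump = 8. G_4 = 7.
G_4 = 7. HB_8(7) = 7. Bump = 7. G_5 = 6.
G_5 = 6. HB_9(6) = 6. Bump = 6. G_6 = 5.
G_6 = 5. HB_10(5) = 5. Bump = 5. G_7 = 4.
G_7 = 4. HB_11(4) = 4. Bump = 4. G_8 = 3.

7, 7, 7, 7, 7, 6, 5, 4, 3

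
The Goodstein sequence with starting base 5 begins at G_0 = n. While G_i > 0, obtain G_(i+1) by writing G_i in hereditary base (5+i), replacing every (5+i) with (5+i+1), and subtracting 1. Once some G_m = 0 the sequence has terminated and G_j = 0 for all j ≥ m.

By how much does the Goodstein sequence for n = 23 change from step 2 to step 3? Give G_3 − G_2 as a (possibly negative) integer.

3

[0] 23 ≡ 4·5 + 3 (base 5). Lift 6: 27. −1: 26.
[1] 26 ≡ 4·6 + 2 (base 6). Lift 7: 30. −1: 29.
[2] 29 ≡ 4·7 + 1 (base 7). Lift 8: 33. −1: 32.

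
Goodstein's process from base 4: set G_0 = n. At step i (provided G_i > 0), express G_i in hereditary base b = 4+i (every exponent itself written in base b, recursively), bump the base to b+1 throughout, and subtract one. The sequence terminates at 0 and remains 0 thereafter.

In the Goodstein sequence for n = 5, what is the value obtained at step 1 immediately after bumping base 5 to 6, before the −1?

i=0: 5 = 4 + 1 (b=4); 4→5: 5 + 1 = 6; 6−1 = 5
i=1: 5 = 5 (b=5); 5→6: 6 = 6; 6−1 = 5

6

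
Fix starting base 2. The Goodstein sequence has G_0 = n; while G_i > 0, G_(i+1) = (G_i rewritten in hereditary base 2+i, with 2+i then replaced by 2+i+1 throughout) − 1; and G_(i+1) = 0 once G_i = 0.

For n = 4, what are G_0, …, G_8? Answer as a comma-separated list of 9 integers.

4, 26, 41, 60, 83, 109, 139, 173, 211

G_0=4  [base 2] 2^2  →[2↦3]→  3^3 = 27  −1 ⇒ G_1=26
G_1=26  [base 3] 2·3^2 + 2·3 + 2  →[3↦4]→  2·4^2 + 2·4 + 2 = 42  −1 ⇒ G_2=41
G_2=41  [base 4] 2·4^2 + 2·4 + 1  →[4↦5]→  2·5^2 + 2·5 + 1 = 61  −1 ⇒ G_3=60
G_3=60  [base 5] 2·5^2 + 2·5  →[5↦6]→  2·6^2 + 2·6 = 84  −1 ⇒ G_4=83
G_4=83  [base 6] 2·6^2 + 6 + 5  →[6↦7]→  2·7^2 + 7 + 5 = 110  −1 ⇒ G_5=109
G_5=109  [base 7] 2·7^2 + 7 + 4  →[7↦8]→  2·8^2 + 8 + 4 = 140  −1 ⇒ G_6=139
G_6=139  [base 8] 2·8^2 + 8 + 3  →[8↦9]→  2·9^2 + 9 + 3 = 174  −1 ⇒ G_7=173
G_7=173  [base 9] 2·9^2 + 9 + 2  →[9↦10]→  2·10^2 + 10 + 2 = 212  −1 ⇒ G_8=211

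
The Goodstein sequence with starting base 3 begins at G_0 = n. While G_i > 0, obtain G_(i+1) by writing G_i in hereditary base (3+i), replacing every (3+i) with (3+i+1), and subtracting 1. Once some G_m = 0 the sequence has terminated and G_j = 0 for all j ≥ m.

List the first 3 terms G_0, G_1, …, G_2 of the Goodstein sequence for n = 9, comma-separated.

9, 15, 17

(0) 9|_3 = 3^2 ↦ 4^2|_4 = 16 ⇒ 15
(1) 15|_4 = 3·4 + 3 ↦ 3·5 + 3|_5 = 18 ⇒ 17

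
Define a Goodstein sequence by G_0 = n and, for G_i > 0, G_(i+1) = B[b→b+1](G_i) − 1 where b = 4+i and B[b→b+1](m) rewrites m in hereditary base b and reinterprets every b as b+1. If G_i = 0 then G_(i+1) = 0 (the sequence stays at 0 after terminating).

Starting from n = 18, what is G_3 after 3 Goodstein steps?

(0) 18|_4 = 4^2 + 2 ↦ 5^2 + 2|_5 = 27 ⇒ 26
(1) 26|_5 = 5^2 + 1 ↦ 6^2 + 1|_6 = 37 ⇒ 36
(2) 36|_6 = 6^2 ↦ 7^2|_7 = 49 ⇒ 48

48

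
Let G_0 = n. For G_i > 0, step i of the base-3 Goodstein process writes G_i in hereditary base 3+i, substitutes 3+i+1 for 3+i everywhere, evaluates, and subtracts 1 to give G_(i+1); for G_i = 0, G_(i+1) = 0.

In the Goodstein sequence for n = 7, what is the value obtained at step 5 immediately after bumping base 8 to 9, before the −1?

base 3: 7 = 2·3 + 1; at 4: 2·4 + 1 = 9; next = 8
base 4: 8 = 2·4; at 5: 2·5 = 10; next = 9
base 5: 9 = 5 + 4; at 6: 6 + 4 = 10; next = 9
base 6: 9 = 6 + 3; at 7: 7 + 3 = 10; next = 9
base 7: 9 = 7 + 2; at 8: 8 + 2 = 10; next = 9
base 8: 9 = 8 + 1; at 9: 9 + 1 = 10; next = 9

10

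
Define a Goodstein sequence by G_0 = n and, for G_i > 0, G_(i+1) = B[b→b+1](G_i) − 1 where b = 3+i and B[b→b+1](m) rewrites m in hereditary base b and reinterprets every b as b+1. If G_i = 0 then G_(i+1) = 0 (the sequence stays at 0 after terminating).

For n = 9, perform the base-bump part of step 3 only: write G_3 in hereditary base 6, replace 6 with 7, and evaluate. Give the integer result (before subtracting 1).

22

(0) 9|_3 = 3^2 ↦ 4^2|_4 = 16 ⇒ 15
(1) 15|_4 = 3·4 + 3 ↦ 3·5 + 3|_5 = 18 ⇒ 17
(2) 17|_5 = 3·5 + 2 ↦ 3·6 + 2|_6 = 20 ⇒ 19
(3) 19|_6 = 3·6 + 1 ↦ 3·7 + 1|_7 = 22 ⇒ 21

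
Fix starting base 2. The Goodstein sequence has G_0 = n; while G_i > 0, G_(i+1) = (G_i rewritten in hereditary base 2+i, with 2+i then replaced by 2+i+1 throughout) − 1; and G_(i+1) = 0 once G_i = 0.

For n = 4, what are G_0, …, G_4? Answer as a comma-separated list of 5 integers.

4, 26, 41, 60, 83

[0] 4 ≡ 2^2 (base 2). Lift 3: 27. −1: 26.
[1] 26 ≡ 2·3^2 + 2·3 + 2 (base 3). Lift 4: 42. −1: 41.
[2] 41 ≡ 2·4^2 + 2·4 + 1 (base 4). Lift 5: 61. −1: 60.
[3] 60 ≡ 2·5^2 + 2·5 (base 5). Lift 6: 84. −1: 83.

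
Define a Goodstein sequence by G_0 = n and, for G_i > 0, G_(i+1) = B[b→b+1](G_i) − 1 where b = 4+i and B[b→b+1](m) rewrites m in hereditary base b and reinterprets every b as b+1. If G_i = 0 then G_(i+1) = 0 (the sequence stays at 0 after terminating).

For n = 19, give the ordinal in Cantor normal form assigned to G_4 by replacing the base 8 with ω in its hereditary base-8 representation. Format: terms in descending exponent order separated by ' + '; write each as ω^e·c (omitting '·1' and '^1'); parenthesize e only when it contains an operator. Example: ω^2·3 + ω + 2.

ω·7 + 7

19 —HB4→ 4^2 + 3 —bump→ 5^2 + 3 = 28 —(−1)→ 27
27 —HB5→ 5^2 + 2 —bump→ 6^2 + 2 = 38 —(−1)→ 37
37 —HB6→ 6^2 + 1 —bump→ 7^2 + 1 = 50 —(−1)→ 49
49 —HB7→ 7^2 —bump→ 8^2 = 64 —(−1)→ 63
63 —HB8→ 7·8 + 7 —bump→ 7·9 + 7 = 70 —(−1)→ 69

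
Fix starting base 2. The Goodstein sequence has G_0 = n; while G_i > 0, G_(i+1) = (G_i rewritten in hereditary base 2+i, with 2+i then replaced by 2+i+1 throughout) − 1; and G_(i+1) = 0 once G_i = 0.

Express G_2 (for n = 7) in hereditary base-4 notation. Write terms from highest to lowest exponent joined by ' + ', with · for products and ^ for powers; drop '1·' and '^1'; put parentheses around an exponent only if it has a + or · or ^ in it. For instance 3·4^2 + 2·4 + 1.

4^4 + 3

i=0: 7 = 2^2 + 2 + 1 (b=2); 2→3: 3^3 + 3 + 1 = 31; 31−1 = 30
i=1: 30 = 3^3 + 3 (b=3); 3→4: 4^4 + 4 = 260; 260−1 = 259
i=2: 259 = 4^4 + 3 (b=4); 4→5: 5^5 + 3 = 3128; 3128−1 = 3127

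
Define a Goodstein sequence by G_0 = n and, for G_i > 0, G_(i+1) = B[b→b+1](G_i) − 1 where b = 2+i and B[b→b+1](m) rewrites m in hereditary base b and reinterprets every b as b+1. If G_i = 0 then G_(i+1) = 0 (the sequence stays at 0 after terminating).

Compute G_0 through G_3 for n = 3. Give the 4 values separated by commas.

3, 3, 3, 2

base 2: 3 = 2 + 1; at 3: 3 + 1 = 4; next = 3
base 3: 3 = 3; at 4: 4 = 4; next = 3
base 4: 3 = 3; at 5: 3 = 3; next = 2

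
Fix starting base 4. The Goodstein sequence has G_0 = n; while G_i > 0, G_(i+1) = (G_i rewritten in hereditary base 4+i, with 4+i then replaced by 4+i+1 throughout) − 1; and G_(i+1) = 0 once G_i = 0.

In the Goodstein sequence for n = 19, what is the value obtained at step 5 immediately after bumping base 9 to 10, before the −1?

76

G_0=19  [base 4] 4^2 + 3  →[4↦5]→  5^2 + 3 = 28  −1 ⇒ G_1=27
G_1=27  [base 5] 5^2 + 2  →[5↦6]→  6^2 + 2 = 38  −1 ⇒ G_2=37
G_2=37  [base 6] 6^2 + 1  →[6↦7]→  7^2 + 1 = 50  −1 ⇒ G_3=49
G_3=49  [base 7] 7^2  →[7↦8]→  8^2 = 64  −1 ⇒ G_4=63
G_4=63  [base 8] 7·8 + 7  →[8↦9]→  7·9 + 7 = 70  −1 ⇒ G_5=69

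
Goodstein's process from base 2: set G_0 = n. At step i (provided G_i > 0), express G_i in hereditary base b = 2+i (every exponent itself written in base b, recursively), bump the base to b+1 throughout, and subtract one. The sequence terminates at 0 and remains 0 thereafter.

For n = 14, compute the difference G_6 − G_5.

128542131

14 —HB2→ 2^(2 + 1) + 2^2 + 2 —bump→ 3^(3 + 1) + 3^3 + 3 = 111 —(−1)→ 110
110 —HB3→ 3^(3 + 1) + 3^3 + 2 —bump→ 4^(4 + 1) + 4^4 + 2 = 1282 —(−1)→ 1281
1281 —HB4→ 4^(4 + 1) + 4^4 + 1 —bump→ 5^(5 + 1) + 5^5 + 1 = 18751 —(−1)→ 18750
18750 —HB5→ 5^(5 + 1) + 5^5 —bump→ 6^(6 + 1) + 6^6 = 326592 —(−1)→ 326591
326591 —HB6→ 6^(6 + 1) + 5·6^5 + 5·6^4 + 5·6^3 + 5·6^2 + 5·6 + 5 —bump→ 7^(7 + 1) + 5·7^5 + 5·7^4 + 5·7^3 + 5·7^2 + 5·7 + 5 = 5862841 —(−1)→ 5862840
5862840 —HB7→ 7^(7 + 1) + 5·7^5 + 5·7^4 + 5·7^3 + 5·7^2 + 5·7 + 4 —bump→ 8^(8 + 1) + 5·8^5 + 5·8^4 + 5·8^3 + 5·8^2 + 5·8 + 4 = 134404972 —(−1)→ 134404971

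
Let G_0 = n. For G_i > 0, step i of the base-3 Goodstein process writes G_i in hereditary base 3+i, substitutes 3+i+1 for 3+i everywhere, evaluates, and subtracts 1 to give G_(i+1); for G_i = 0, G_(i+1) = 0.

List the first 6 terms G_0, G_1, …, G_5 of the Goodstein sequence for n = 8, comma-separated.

8, 9, 10, 11, 11, 11

step 0: 8 = 2·3 + 2; sub 4 for 3: 2·4 + 2; = 10; G_1 = 10−1 = 9
step 1: 9 = 2·4 + 1; sub 5 for 4: 2·5 + 1; = 11; G_2 = 11−1 = 10
step 2: 10 = 2·5; sub 6 for 5: 2·6; = 12; G_3 = 12−1 = 11
step 3: 11 = 6 + 5; sub 7 for 6: 7 + 5; = 12; G_4 = 12−1 = 11
step 4: 11 = 7 + 4; sub 8 for 7: 8 + 4; = 12; G_5 = 12−1 = 11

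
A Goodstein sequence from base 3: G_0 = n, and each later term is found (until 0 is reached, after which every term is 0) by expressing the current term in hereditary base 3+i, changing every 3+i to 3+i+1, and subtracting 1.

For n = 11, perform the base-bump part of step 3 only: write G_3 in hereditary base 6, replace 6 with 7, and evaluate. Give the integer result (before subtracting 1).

40

G_0 = 11. HB_3(11) = 3^2 + 2. Bump = 18. G_1 = 17.
G_1 = 17. HB_4(17) = 4^2 + 1. Bump = 26. G_2 = 25.
G_2 = 25. HB_5(25) = 5^2. Bump = 36. G_3 = 35.
G_3 = 35. HB_6(35) = 5·6 + 5. Bump = 40. G_4 = 39.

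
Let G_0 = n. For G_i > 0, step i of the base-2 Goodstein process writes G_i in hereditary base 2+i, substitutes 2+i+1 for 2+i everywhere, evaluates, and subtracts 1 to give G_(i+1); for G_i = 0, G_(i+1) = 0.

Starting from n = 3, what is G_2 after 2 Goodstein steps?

3

G_0 = 3. HB_2(3) = 2 + 1. Bump = 4. G_1 = 3.
G_1 = 3. HB_3(3) = 3. Bump = 4. G_2 = 3.
G_2 = 3. HB_4(3) = 3. Bump = 3. G_3 = 2.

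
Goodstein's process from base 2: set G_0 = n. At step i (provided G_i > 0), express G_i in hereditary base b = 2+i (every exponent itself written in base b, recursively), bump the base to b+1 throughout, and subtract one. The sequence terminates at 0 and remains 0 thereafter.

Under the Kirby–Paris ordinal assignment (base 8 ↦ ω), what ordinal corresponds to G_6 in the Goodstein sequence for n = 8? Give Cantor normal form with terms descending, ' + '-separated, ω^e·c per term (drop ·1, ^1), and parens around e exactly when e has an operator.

(0) 8|_2 = 2^(2 + 1) ↦ 3^(3 + 1)|_3 = 81 ⇒ 80
(1) 80|_3 = 2·3^3 + 2·3^2 + 2·3 + 2 ↦ 2·4^4 + 2·4^2 + 2·4 + 2|_4 = 554 ⇒ 553
(2) 553|_4 = 2·4^4 + 2·4^2 + 2·4 + 1 ↦ 2·5^5 + 2·5^2 + 2·5 + 1|_5 = 6311 ⇒ 6310
(3) 6310|_5 = 2·5^5 + 2·5^2 + 2·5 ↦ 2·6^6 + 2·6^2 + 2·6|_6 = 93396 ⇒ 93395
(4) 93395|_6 = 2·6^6 + 2·6^2 + 6 + 5 ↦ 2·7^7 + 2·7^2 + 7 + 5|_7 = 1647196 ⇒ 1647195
(5) 1647195|_7 = 2·7^7 + 2·7^2 + 7 + 4 ↦ 2·8^8 + 2·8^2 + 8 + 4|_8 = 33554572 ⇒ 33554571

ω^ω·2 + ω^2·2 + ω + 3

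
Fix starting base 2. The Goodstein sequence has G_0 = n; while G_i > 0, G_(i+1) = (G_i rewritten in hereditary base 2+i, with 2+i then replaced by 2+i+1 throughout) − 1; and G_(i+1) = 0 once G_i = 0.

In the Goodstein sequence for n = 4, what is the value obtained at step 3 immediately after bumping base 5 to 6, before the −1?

84

base 2: 4 = 2^2; at 3: 3^3 = 27; next = 26
base 3: 26 = 2·3^2 + 2·3 + 2; at 4: 2·4^2 + 2·4 + 2 = 42; next = 41
base 4: 41 = 2·4^2 + 2·4 + 1; at 5: 2·5^2 + 2·5 + 1 = 61; next = 60
base 5: 60 = 2·5^2 + 2·5; at 6: 2·6^2 + 2·6 = 84; next = 83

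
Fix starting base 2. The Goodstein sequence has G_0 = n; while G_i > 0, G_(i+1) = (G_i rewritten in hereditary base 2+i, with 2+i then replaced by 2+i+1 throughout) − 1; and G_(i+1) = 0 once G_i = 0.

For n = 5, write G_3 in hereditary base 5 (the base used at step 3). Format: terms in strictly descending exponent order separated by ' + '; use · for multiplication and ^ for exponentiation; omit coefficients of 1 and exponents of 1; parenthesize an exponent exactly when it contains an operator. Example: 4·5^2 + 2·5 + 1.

3·5^3 + 3·5^2 + 3·5 + 2

base 2: 5 = 2^2 + 1; at 3: 3^3 + 1 = 28; next = 27
base 3: 27 = 3^3; at 4: 4^4 = 256; next = 255
base 4: 255 = 3·4^3 + 3·4^2 + 3·4 + 3; at 5: 3·5^3 + 3·5^2 + 3·5 + 3 = 468; next = 467
base 5: 467 = 3·5^3 + 3·5^2 + 3·5 + 2; at 6: 3·6^3 + 3·6^2 + 3·6 + 2 = 776; next = 775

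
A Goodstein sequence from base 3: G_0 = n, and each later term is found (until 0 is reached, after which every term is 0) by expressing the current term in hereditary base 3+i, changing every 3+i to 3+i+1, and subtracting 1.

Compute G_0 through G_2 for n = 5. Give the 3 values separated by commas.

5, 5, 5

i=0: 5 = 3 + 2 (b=3); 3→4: 4 + 2 = 6; 6−1 = 5
i=1: 5 = 4 + 1 (b=4); 4→5: 5 + 1 = 6; 6−1 = 5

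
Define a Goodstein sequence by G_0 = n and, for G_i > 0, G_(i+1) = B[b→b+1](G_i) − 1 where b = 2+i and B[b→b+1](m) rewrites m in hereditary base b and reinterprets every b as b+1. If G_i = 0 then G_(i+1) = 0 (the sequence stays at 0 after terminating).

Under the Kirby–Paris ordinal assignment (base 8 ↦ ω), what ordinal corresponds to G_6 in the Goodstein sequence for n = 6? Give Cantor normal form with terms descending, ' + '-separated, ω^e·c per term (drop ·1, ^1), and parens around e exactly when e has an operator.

ω^5·5 + ω^4·5 + ω^3·5 + ω^2·5 + ω·5 + 3

base 2: 6 = 2^2 + 2; at 3: 3^3 + 3 = 30; next = 29
base 3: 29 = 3^3 + 2; at 4: 4^4 + 2 = 258; next = 257
base 4: 257 = 4^4 + 1; at 5: 5^5 + 1 = 3126; next = 3125
base 5: 3125 = 5^5; at 6: 6^6 = 46656; next = 46655
base 6: 46655 = 5·6^5 + 5·6^4 + 5·6^3 + 5·6^2 + 5·6 + 5; at 7: 5·7^5 + 5·7^4 + 5·7^3 + 5·7^2 + 5·7 + 5 = 98040; next = 98039
base 7: 98039 = 5·7^5 + 5·7^4 + 5·7^3 + 5·7^2 + 5·7 + 4; at 8: 5·8^5 + 5·8^4 + 5·8^3 + 5·8^2 + 5·8 + 4 = 187244; next = 187243
base 8: 187243 = 5·8^5 + 5·8^4 + 5·8^3 + 5·8^2 + 5·8 + 3; at 9: 5·9^5 + 5·9^4 + 5·9^3 + 5·9^2 + 5·9 + 3 = 332148; next = 332147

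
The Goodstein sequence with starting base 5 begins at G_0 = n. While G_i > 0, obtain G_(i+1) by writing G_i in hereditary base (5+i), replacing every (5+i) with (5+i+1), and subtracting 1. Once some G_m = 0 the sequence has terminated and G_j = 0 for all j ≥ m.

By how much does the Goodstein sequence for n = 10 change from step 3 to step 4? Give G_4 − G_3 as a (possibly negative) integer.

(0) 10|_5 = 2·5 ↦ 2·6|_6 = 12 ⇒ 11
(1) 11|_6 = 6 + 5 ↦ 7 + 5|_7 = 12 ⇒ 11
(2) 11|_7 = 7 + 4 ↦ 8 + 4|_8 = 12 ⇒ 11
(3) 11|_8 = 8 + 3 ↦ 9 + 3|_9 = 12 ⇒ 11

0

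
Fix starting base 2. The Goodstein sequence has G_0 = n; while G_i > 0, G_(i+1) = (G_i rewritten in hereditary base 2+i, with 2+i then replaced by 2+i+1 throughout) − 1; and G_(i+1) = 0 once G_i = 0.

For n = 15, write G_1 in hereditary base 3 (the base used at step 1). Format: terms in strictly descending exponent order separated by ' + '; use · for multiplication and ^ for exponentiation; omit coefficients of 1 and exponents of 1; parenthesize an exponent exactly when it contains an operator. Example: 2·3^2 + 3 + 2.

G_0=15  [base 2] 2^(2 + 1) + 2^2 + 2 + 1  →[2↦3]→  3^(3 + 1) + 3^3 + 3 + 1 = 112  −1 ⇒ G_1=111
G_1=111  [base 3] 3^(3 + 1) + 3^3 + 3  →[3↦4]→  4^(4 + 1) + 4^4 + 4 = 1284  −1 ⇒ G_2=1283

3^(3 + 1) + 3^3 + 3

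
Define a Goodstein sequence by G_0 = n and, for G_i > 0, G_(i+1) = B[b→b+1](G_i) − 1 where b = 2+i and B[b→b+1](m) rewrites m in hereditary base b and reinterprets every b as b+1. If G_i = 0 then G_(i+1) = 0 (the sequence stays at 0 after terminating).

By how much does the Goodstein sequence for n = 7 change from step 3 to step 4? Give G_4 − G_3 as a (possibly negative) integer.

G_0=7  [base 2] 2^2 + 2 + 1  →[2↦3]→  3^3 + 3 + 1 = 31  −1 ⇒ G_1=30
G_1=30  [base 3] 3^3 + 3  →[3↦4]→  4^4 + 4 = 260  −1 ⇒ G_2=259
G_2=259  [base 4] 4^4 + 3  →[4↦5]→  5^5 + 3 = 3128  −1 ⇒ G_3=3127
G_3=3127  [base 5] 5^5 + 2  →[5↦6]→  6^6 + 2 = 46658  −1 ⇒ G_4=46657

43530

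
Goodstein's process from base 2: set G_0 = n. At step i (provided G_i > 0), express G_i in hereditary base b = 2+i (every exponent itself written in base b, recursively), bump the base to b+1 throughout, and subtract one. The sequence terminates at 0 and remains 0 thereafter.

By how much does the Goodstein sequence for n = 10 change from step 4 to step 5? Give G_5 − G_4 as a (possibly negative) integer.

base 2: 10 = 2^(2 + 1) + 2; at 3: 3^(3 + 1) + 3 = 84; next = 83
base 3: 83 = 3^(3 + 1) + 2; at 4: 4^(4 + 1) + 2 = 1026; next = 1025
base 4: 1025 = 4^(4 + 1) + 1; at 5: 5^(5 + 1) + 1 = 15626; next = 15625
base 5: 15625 = 5^(5 + 1); at 6: 6^(6 + 1) = 279936; next = 279935
base 6: 279935 = 5·6^6 + 5·6^5 + 5·6^4 + 5·6^3 + 5·6^2 + 5·6 + 5; at 7: 5·7^7 + 5·7^5 + 5·7^4 + 5·7^3 + 5·7^2 + 5·7 + 5 = 4215755; next = 4215754

3935819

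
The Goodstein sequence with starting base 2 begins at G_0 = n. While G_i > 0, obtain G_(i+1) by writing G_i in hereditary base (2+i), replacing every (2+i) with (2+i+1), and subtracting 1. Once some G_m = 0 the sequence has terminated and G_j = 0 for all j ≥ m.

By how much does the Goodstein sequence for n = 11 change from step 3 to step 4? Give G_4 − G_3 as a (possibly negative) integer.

264310

G_0=11  [base 2] 2^(2 + 1) + 2 + 1  →[2↦3]→  3^(3 + 1) + 3 + 1 = 85  −1 ⇒ G_1=84
G_1=84  [base 3] 3^(3 + 1) + 3  →[3↦4]→  4^(4 + 1) + 4 = 1028  −1 ⇒ G_2=1027
G_2=1027  [base 4] 4^(4 + 1) + 3  →[4↦5]→  5^(5 + 1) + 3 = 15628  −1 ⇒ G_3=15627
G_3=15627  [base 5] 5^(5 + 1) + 2  →[5↦6]→  6^(6 + 1) + 2 = 279938  −1 ⇒ G_4=279937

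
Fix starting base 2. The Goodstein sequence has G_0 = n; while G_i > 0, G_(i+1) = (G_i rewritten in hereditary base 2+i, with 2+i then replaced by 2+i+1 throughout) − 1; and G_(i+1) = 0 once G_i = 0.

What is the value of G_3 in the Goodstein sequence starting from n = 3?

2

i=0: 3 = 2 + 1 (b=2); 2→3: 3 + 1 = 4; 4−1 = 3
i=1: 3 = 3 (b=3); 3→4: 4 = 4; 4−1 = 3
i=2: 3 = 3 (b=4); 4→5: 3 = 3; 3−1 = 2
i=3: 2 = 2 (b=5); 5→6: 2 = 2; 2−1 = 1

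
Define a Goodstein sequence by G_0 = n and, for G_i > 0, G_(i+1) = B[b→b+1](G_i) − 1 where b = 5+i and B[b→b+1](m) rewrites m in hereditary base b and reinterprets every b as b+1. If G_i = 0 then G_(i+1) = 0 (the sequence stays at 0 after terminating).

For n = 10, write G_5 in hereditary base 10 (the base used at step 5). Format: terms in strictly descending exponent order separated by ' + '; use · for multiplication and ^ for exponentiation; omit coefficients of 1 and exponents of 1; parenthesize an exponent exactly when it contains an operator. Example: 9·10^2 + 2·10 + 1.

step 0: 10 = 2·5; sub 6 for 5: 2·6; = 12; G_1 = 12−1 = 11
step 1: 11 = 6 + 5; sub 7 for 6: 7 + 5; = 12; G_2 = 12−1 = 11
step 2: 11 = 7 + 4; sub 8 for 7: 8 + 4; = 12; G_3 = 12−1 = 11
step 3: 11 = 8 + 3; sub 9 for 8: 9 + 3; = 12; G_4 = 12−1 = 11
step 4: 11 = 9 + 2; sub 10 for 9: 10 + 2; = 12; G_5 = 12−1 = 11
step 5: 11 = 10 + 1; sub 11 for 10: 11 + 1; = 12; G_6 = 12−1 = 11

10 + 1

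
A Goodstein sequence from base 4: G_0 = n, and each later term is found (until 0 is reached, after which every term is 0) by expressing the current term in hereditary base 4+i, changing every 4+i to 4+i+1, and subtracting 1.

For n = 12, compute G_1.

[0] 12 ≡ 3·4 (base 4). Lift 5: 15. −1: 14.
[1] 14 ≡ 2·5 + 4 (base 5). Lift 6: 16. −1: 15.

14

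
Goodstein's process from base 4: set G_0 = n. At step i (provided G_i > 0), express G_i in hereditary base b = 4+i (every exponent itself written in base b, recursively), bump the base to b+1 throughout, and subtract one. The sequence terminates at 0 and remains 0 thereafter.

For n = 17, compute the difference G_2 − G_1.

10

i=0: 17 = 4^2 + 1 (b=4); 4→5: 5^2 + 1 = 26; 26−1 = 25
i=1: 25 = 5^2 (b=5); 5→6: 6^2 = 36; 36−1 = 35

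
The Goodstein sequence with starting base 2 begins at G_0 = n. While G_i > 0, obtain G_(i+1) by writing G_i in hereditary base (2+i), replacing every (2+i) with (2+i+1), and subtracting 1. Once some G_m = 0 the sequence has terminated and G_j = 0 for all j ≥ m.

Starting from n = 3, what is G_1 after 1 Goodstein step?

3

base 2: 3 = 2 + 1; at 3: 3 + 1 = 4; next = 3
base 3: 3 = 3; at 4: 4 = 4; next = 3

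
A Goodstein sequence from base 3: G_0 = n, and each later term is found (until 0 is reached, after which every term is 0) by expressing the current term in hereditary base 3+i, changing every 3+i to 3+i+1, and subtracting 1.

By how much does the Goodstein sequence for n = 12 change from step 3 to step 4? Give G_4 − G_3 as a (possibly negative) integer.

12

12 —HB3→ 3^2 + 3 —bump→ 4^2 + 4 = 20 —(−1)→ 19
19 —HB4→ 4^2 + 3 —bump→ 5^2 + 3 = 28 —(−1)→ 27
27 —HB5→ 5^2 + 2 —bump→ 6^2 + 2 = 38 —(−1)→ 37
37 —HB6→ 6^2 + 1 —bump→ 7^2 + 1 = 50 —(−1)→ 49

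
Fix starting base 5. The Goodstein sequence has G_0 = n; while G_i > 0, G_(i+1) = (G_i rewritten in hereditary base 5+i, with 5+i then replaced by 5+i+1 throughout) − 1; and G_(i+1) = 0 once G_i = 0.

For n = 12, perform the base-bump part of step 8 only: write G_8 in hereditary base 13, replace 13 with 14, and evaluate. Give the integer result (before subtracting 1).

i=0: 12 = 2·5 + 2 (b=5); 5→6: 2·6 + 2 = 14; 14−1 = 13
i=1: 13 = 2·6 + 1 (b=6); 6→7: 2·7 + 1 = 15; 15−1 = 14
i=2: 14 = 2·7 (b=7); 7→8: 2·8 = 16; 16−1 = 15
i=3: 15 = 8 + 7 (b=8); 8→9: 9 + 7 = 16; 16−1 = 15
i=4: 15 = 9 + 6 (b=9); 9→10: 10 + 6 = 16; 16−1 = 15
i=5: 15 = 10 + 5 (b=10); 10→11: 11 + 5 = 16; 16−1 = 15
i=6: 15 = 11 + 4 (b=11); 11→12: 12 + 4 = 16; 16−1 = 15
i=7: 15 = 12 + 3 (b=12); 12→13: 13 + 3 = 16; 16−1 = 15

16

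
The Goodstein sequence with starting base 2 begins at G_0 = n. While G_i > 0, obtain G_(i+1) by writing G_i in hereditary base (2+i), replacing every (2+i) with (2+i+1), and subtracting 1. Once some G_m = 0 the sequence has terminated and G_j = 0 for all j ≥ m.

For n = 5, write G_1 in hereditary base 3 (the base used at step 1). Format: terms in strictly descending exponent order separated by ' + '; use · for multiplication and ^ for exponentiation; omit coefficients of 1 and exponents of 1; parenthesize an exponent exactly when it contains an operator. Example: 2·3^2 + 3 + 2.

3^3

G_0=5  [base 2] 2^2 + 1  →[2↦3]→  3^3 + 1 = 28  −1 ⇒ G_1=27
G_1=27  [base 3] 3^3  →[3↦4]→  4^4 = 256  −1 ⇒ G_2=255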